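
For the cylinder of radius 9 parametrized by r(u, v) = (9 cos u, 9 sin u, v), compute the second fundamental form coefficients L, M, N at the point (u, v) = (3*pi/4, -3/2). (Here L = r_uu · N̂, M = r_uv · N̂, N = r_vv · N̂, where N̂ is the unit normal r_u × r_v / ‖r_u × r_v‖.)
L = -9;  M = 0;  N = 0

Compute the unit normal N̂(u, v) = (cos(u), sin(u), 0), and the second partials r_uu, r_uv, r_vv. Take dot products:
  L(u, v) = r_uu · N̂ = -9,
  M(u, v) = r_uv · N̂ = 0,
  N(u, v) = r_vv · N̂ = 0.
Evaluating at (u, v) = (3*pi/4, -3/2):
  L = -9, M = 0, N = 0.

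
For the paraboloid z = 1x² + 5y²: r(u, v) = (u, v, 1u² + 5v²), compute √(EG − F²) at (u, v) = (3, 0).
√(EG − F²)|_{(3, 0)} = sqrt(37)

E = 4*u^2 + 1, F = 20*u*v, G = 100*v^2 + 1; EG − F² = 4*u^2 + 100*v^2 + 1; √(EG − F²) = sqrt(4*u^2 + 100*v^2 + 1). At the given point: sqrt(37).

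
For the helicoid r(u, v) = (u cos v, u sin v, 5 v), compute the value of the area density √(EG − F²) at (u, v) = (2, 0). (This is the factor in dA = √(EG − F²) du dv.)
√(EG − F²)|_{(2, 0)} = sqrt(29)

E = 1, F = 0, G = u^2 + 25, so EG − F² = u^2 + 25. Taking the positive square root: √(EG − F²) = sqrt(u^2 + 25). At (u, v) = (2, 0): sqrt(29).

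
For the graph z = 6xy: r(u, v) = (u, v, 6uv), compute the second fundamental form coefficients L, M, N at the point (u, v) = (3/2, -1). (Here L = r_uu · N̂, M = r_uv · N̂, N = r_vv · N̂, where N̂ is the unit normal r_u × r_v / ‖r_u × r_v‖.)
L = 0;  M = 3*sqrt(118)/59;  N = 0

Compute the unit normal N̂(u, v) = (-6*v/sqrt(36*u^2 + 36*v^2 + 1), -6*u/sqrt(36*u^2 + 36*v^2 + 1), 1/sqrt(36*u^2 + 36*v^2 + 1)), and the second partials r_uu, r_uv, r_vv. Take dot products:
  L(u, v) = r_uu · N̂ = 0,
  M(u, v) = r_uv · N̂ = 6/sqrt(36*u^2 + 36*v^2 + 1),
  N(u, v) = r_vv · N̂ = 0.
Evaluating at (u, v) = (3/2, -1):
  L = 0, M = 3*sqrt(118)/59, N = 0.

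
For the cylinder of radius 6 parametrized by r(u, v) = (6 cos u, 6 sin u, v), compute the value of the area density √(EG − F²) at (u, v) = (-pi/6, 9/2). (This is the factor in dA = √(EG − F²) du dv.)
√(EG − F²)|_{(-pi/6, 9/2)} = 6

E = 36, F = 0, G = 1, so EG − F² = 36. Taking the positive square root: √(EG − F²) = 6. At (u, v) = (-pi/6, 9/2): 6.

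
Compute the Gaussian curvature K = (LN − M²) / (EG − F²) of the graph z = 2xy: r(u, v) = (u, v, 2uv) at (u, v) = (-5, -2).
K = -4/13689

Coefficients of the first fundamental form: E = 4*v^2 + 1, F = 4*u*v, G = 4*u^2 + 1.
Coefficients of the second fundamental form: L = 0, M = 2/sqrt(4*u^2 + 4*v^2 + 1), N = 0.
Assemble K = (LN − M²)/(EG − F²) = -4/(16*u^4 + 32*u^2*v^2 + 8*u^2 + 16*v^4 + 8*v^2 + 1). At (u, v) = (-5, -2): K = -4/13689.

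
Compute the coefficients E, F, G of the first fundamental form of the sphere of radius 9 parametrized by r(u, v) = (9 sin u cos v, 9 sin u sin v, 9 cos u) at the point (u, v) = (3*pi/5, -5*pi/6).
E = 81;  F = 0;  G = 81*sqrt(5)/8 + 405/8

Partials: r_u = (9*cos(u)*cos(v), 9*sin(v)*cos(u), -9*sin(u)), r_v = (-9*sin(u)*sin(v), 9*sin(u)*cos(v), 0). As functions of (u, v):
  E = r_u · r_u = 81,
  F = r_u · r_v = 0,
  G = r_v · r_v = 81*sin(u)^2.
Evaluating at (u, v) = (3*pi/5, -5*pi/6): E = 81, F = 0, G = 81*sqrt(5)/8 + 405/8.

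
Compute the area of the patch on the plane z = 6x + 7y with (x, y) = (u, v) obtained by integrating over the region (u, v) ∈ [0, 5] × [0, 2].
Area = 10*sqrt(86)

Area = ∫∫ √(EG − F²) du dv with √(EG − F²) = sqrt(86). Integrating over [0, 5] × [0, 2] gives 10*sqrt(86).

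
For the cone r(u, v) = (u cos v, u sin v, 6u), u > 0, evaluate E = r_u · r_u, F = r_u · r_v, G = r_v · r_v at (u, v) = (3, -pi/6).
E = 37;  F = 0;  G = 9

Partials: r_u = (cos(v), sin(v), 6), r_v = (-u*sin(v), u*cos(v), 0). As functions of (u, v):
  E = r_u · r_u = 37,
  F = r_u · r_v = 0,
  G = r_v · r_v = u^2.
Evaluating at (u, v) = (3, -pi/6): E = 37, F = 0, G = 9.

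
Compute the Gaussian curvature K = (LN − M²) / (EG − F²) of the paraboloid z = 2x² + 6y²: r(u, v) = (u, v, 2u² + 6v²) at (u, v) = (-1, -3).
K = 48/1723969

Coefficients of the first fundamental form: E = 16*u^2 + 1, F = 48*u*v, G = 144*v^2 + 1.
Coefficients of the second fundamental form: L = 4/sqrt(16*u^2 + 144*v^2 + 1), M = 0, N = 12/sqrt(16*u^2 + 144*v^2 + 1).
Assemble K = (LN − M²)/(EG − F²) = 48/(256*u^4 + 4608*u^2*v^2 + 32*u^2 + 20736*v^4 + 288*v^2 + 1). At (u, v) = (-1, -3): K = 48/1723969.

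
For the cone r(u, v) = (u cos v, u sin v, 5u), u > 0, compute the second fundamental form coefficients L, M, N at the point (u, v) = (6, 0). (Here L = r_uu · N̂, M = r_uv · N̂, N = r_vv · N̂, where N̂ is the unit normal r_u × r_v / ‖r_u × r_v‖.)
L = 0;  M = 0;  N = 15*sqrt(26)/13

Compute the unit normal N̂(u, v) = (-5*sqrt(26)*u*cos(v)/(26*Abs(u)), -5*sqrt(26)*u*sin(v)/(26*Abs(u)), sqrt(26)*u/(26*Abs(u))), and the second partials r_uu, r_uv, r_vv. Take dot products:
  L(u, v) = r_uu · N̂ = 0,
  M(u, v) = r_uv · N̂ = 0,
  N(u, v) = r_vv · N̂ = 5*sqrt(26)*u^2/(26*Abs(u)).
Evaluating at (u, v) = (6, 0):
  L = 0, M = 0, N = 15*sqrt(26)/13.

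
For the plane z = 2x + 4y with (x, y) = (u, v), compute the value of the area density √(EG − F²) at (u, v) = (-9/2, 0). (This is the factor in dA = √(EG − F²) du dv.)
√(EG − F²)|_{(-9/2, 0)} = sqrt(21)

E = 5, F = 8, G = 17, so EG − F² = 21. Taking the positive square root: √(EG − F²) = sqrt(21). At (u, v) = (-9/2, 0): sqrt(21).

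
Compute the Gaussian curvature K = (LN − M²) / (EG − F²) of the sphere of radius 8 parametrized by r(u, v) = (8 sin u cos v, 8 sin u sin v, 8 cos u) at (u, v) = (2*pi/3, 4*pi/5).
K = 1/64

Coefficients of the first fundamental form: E = 64, F = 0, G = 64*sin(u)^2.
Coefficients of the second fundamental form: L = -8*sin(u)/Abs(sin(u)), M = 0, N = -8*sin(u)^3/Abs(sin(u)).
Assemble K = (LN − M²)/(EG − F²) = 1/64. At (u, v) = (2*pi/3, 4*pi/5): K = 1/64.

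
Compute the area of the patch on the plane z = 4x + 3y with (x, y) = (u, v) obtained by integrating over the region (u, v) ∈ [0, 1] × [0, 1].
Area = sqrt(26)

Area = ∫∫ √(EG − F²) du dv with √(EG − F²) = sqrt(26). Integrating over [0, 1] × [0, 1] gives sqrt(26).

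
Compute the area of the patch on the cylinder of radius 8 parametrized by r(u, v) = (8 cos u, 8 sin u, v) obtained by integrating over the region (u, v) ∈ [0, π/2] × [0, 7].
Area = 28*pi

Area = ∫∫ √(EG − F²) du dv with √(EG − F²) = 8. Integrating over [0, π/2] × [0, 7] gives 28*pi.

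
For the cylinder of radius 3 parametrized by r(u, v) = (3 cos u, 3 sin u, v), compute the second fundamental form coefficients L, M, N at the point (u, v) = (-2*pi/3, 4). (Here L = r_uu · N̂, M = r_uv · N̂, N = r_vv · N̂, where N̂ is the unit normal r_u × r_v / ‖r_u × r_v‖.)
L = -3;  M = 0;  N = 0

Compute the unit normal N̂(u, v) = (cos(u), sin(u), 0), and the second partials r_uu, r_uv, r_vv. Take dot products:
  L(u, v) = r_uu · N̂ = -3,
  M(u, v) = r_uv · N̂ = 0,
  N(u, v) = r_vv · N̂ = 0.
Evaluating at (u, v) = (-2*pi/3, 4):
  L = -3, M = 0, N = 0.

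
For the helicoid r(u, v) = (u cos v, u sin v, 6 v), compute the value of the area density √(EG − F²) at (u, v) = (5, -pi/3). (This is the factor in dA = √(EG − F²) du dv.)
√(EG − F²)|_{(5, -pi/3)} = sqrt(61)

E = 1, F = 0, G = u^2 + 36, so EG − F² = u^2 + 36. Taking the positive square root: √(EG − F²) = sqrt(u^2 + 36). At (u, v) = (5, -pi/3): sqrt(61).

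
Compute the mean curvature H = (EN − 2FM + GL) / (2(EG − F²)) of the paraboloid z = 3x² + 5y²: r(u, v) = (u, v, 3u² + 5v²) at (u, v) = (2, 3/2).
H = 1403*sqrt(370)/136900

With E = 36*u^2 + 1, F = 60*u*v, G = 100*v^2 + 1, L = 6/sqrt(36*u^2 + 100*v^2 + 1), M = 0, N = 10/sqrt(36*u^2 + 100*v^2 + 1), assemble
  H = (EN − 2FM + GL) / (2(EG − F²)) = 4*(45*u^2 + 75*v^2 + 2)/(36*u^2 + 100*v^2 + 1)^(3/2).
At (u, v) = (2, 3/2): H = 1403*sqrt(370)/136900.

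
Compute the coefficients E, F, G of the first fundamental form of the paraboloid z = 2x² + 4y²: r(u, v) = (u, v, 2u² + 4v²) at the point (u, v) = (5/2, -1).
E = 101;  F = -80;  G = 65

Partials: r_u = (1, 0, 4*u), r_v = (0, 1, 8*v). As functions of (u, v):
  E = r_u · r_u = 16*u^2 + 1,
  F = r_u · r_v = 32*u*v,
  G = r_v · r_v = 64*v^2 + 1.
Evaluating at (u, v) = (5/2, -1): E = 101, F = -80, G = 65.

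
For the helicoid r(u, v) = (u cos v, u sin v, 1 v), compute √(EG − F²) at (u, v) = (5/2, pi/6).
√(EG − F²)|_{(5/2, pi/6)} = sqrt(29)/2

E = 1, F = 0, G = u^2 + 1; EG − F² = u^2 + 1; √(EG − F²) = sqrt(u^2 + 1). At the given point: sqrt(29)/2.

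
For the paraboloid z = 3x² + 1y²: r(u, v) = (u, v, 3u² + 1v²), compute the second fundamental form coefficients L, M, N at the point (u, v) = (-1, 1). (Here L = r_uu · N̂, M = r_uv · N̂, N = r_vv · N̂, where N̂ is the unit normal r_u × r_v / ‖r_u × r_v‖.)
L = 6*sqrt(41)/41;  M = 0;  N = 2*sqrt(41)/41

Compute the unit normal N̂(u, v) = (-6*u/sqrt(36*u^2 + 4*v^2 + 1), -2*v/sqrt(36*u^2 + 4*v^2 + 1), 1/sqrt(36*u^2 + 4*v^2 + 1)), and the second partials r_uu, r_uv, r_vv. Take dot products:
  L(u, v) = r_uu · N̂ = 6/sqrt(36*u^2 + 4*v^2 + 1),
  M(u, v) = r_uv · N̂ = 0,
  N(u, v) = r_vv · N̂ = 2/sqrt(36*u^2 + 4*v^2 + 1).
Evaluating at (u, v) = (-1, 1):
  L = 6*sqrt(41)/41, M = 0, N = 2*sqrt(41)/41.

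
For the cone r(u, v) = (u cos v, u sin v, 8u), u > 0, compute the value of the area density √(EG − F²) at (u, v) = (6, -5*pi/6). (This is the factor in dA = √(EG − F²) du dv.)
√(EG − F²)|_{(6, -5*pi/6)} = 6*sqrt(65)

E = 65, F = 0, G = u^2, so EG − F² = 65*u^2. Taking the positive square root: √(EG − F²) = sqrt(65)*Abs(u). At (u, v) = (6, -5*pi/6): 6*sqrt(65).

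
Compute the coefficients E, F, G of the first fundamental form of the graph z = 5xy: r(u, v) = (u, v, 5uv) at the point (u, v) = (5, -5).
E = 626;  F = -625;  G = 626

Partials: r_u = (1, 0, 5*v), r_v = (0, 1, 5*u). As functions of (u, v):
  E = r_u · r_u = 25*v^2 + 1,
  F = r_u · r_v = 25*u*v,
  G = r_v · r_v = 25*u^2 + 1.
Evaluating at (u, v) = (5, -5): E = 626, F = -625, G = 626.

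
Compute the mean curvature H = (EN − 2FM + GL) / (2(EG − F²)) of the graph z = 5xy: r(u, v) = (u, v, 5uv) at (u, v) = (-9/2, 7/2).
H = 7875*sqrt(3254)/5294258

With E = 25*v^2 + 1, F = 25*u*v, G = 25*u^2 + 1, L = 0, M = 5/sqrt(25*u^2 + 25*v^2 + 1), N = 0, assemble
  H = (EN − 2FM + GL) / (2(EG − F²)) = -125*u*v/(25*u^2 + 25*v^2 + 1)^(3/2).
At (u, v) = (-9/2, 7/2): H = 7875*sqrt(3254)/5294258.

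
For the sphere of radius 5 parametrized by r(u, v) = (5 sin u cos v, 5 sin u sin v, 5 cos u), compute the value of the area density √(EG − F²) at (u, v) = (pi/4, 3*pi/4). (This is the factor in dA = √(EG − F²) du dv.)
√(EG − F²)|_{(pi/4, 3*pi/4)} = 25*sqrt(2)/2

E = 25, F = 0, G = 25*sin(u)^2, so EG − F² = 625*sin(u)^2. Taking the positive square root: √(EG − F²) = 25*Abs(sin(u)). At (u, v) = (pi/4, 3*pi/4): 25*sqrt(2)/2.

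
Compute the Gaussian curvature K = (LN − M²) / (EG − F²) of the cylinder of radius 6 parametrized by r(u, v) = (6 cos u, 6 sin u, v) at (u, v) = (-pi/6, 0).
K = 0

Coefficients of the first fundamental form: E = 36, F = 0, G = 1.
Coefficients of the second fundamental form: L = -6, M = 0, N = 0.
Assemble K = (LN − M²)/(EG − F²) = 0. At (u, v) = (-pi/6, 0): K = 0.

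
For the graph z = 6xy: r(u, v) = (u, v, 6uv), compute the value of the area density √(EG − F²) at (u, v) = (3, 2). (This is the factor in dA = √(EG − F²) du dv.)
√(EG − F²)|_{(3, 2)} = sqrt(469)

E = 36*v^2 + 1, F = 36*u*v, G = 36*u^2 + 1, so EG − F² = 36*u^2 + 36*v^2 + 1. Taking the positive square root: √(EG − F²) = sqrt(36*u^2 + 36*v^2 + 1). At (u, v) = (3, 2): sqrt(469).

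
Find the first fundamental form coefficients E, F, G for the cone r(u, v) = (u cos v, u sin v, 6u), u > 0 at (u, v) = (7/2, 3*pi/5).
E = 37;  F = 0;  G = 49/4

Partials: r_u = (cos(v), sin(v), 6), r_v = (-u*sin(v), u*cos(v), 0). As functions of (u, v):
  E = r_u · r_u = 37,
  F = r_u · r_v = 0,
  G = r_v · r_v = u^2.
Evaluating at (u, v) = (7/2, 3*pi/5): E = 37, F = 0, G = 49/4.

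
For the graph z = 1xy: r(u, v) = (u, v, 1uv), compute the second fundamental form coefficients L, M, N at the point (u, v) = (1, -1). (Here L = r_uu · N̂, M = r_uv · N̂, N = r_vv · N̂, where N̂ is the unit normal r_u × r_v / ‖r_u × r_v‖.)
L = 0;  M = sqrt(3)/3;  N = 0

Compute the unit normal N̂(u, v) = (-v/sqrt(u^2 + v^2 + 1), -u/sqrt(u^2 + v^2 + 1), 1/sqrt(u^2 + v^2 + 1)), and the second partials r_uu, r_uv, r_vv. Take dot products:
  L(u, v) = r_uu · N̂ = 0,
  M(u, v) = r_uv · N̂ = 1/sqrt(u^2 + v^2 + 1),
  N(u, v) = r_vv · N̂ = 0.
Evaluating at (u, v) = (1, -1):
  L = 0, M = sqrt(3)/3, N = 0.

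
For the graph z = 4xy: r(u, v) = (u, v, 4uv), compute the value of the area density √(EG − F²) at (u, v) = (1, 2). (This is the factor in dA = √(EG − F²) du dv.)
√(EG − F²)|_{(1, 2)} = 9

E = 16*v^2 + 1, F = 16*u*v, G = 16*u^2 + 1, so EG − F² = 16*u^2 + 16*v^2 + 1. Taking the positive square root: √(EG − F²) = sqrt(16*u^2 + 16*v^2 + 1). At (u, v) = (1, 2): 9.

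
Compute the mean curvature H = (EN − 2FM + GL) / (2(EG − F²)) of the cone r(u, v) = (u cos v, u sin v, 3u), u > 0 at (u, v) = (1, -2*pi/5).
H = 3*sqrt(10)/20

With E = 10, F = 0, G = u^2, L = 0, M = 0, N = 3*sqrt(10)*u^2/(10*Abs(u)), assemble
  H = (EN − 2FM + GL) / (2(EG − F²)) = 3*sqrt(10)/(20*Abs(u)).
At (u, v) = (1, -2*pi/5): H = 3*sqrt(10)/20.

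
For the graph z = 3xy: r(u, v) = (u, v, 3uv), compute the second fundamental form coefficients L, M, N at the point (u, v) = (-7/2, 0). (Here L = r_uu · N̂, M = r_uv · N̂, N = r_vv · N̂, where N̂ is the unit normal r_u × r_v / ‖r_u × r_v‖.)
L = 0;  M = 6*sqrt(445)/445;  N = 0

Compute the unit normal N̂(u, v) = (-3*v/sqrt(9*u^2 + 9*v^2 + 1), -3*u/sqrt(9*u^2 + 9*v^2 + 1), 1/sqrt(9*u^2 + 9*v^2 + 1)), and the second partials r_uu, r_uv, r_vv. Take dot products:
  L(u, v) = r_uu · N̂ = 0,
  M(u, v) = r_uv · N̂ = 3/sqrt(9*u^2 + 9*v^2 + 1),
  N(u, v) = r_vv · N̂ = 0.
Evaluating at (u, v) = (-7/2, 0):
  L = 0, M = 6*sqrt(445)/445, N = 0.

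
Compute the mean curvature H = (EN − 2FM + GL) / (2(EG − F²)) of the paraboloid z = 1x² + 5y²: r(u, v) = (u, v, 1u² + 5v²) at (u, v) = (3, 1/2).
H = 211*sqrt(62)/3844

With E = 4*u^2 + 1, F = 20*u*v, G = 100*v^2 + 1, L = 2/sqrt(4*u^2 + 100*v^2 + 1), M = 0, N = 10/sqrt(4*u^2 + 100*v^2 + 1), assemble
  H = (EN − 2FM + GL) / (2(EG − F²)) = 2*(10*u^2 + 50*v^2 + 3)/(4*u^2 + 100*v^2 + 1)^(3/2).
At (u, v) = (3, 1/2): H = 211*sqrt(62)/3844.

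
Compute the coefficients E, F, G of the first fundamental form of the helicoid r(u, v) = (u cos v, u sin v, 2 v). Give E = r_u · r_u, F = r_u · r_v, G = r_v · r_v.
E = 1;  F = 0;  G = u^2 + 4

Compute partials: r_u = (cos(v), sin(v), 0), r_v = (-u*sin(v), u*cos(v), 2). Then
  E = r_u · r_u = 1,
  F = r_u · r_v = 0,
  G = r_v · r_v = u^2 + 4.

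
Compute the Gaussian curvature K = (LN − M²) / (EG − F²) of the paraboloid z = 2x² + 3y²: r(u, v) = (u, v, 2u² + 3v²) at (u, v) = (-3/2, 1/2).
K = 6/529

Coefficients of the first fundamental form: E = 16*u^2 + 1, F = 24*u*v, G = 36*v^2 + 1.
Coefficients of the second fundamental form: L = 4/sqrt(16*u^2 + 36*v^2 + 1), M = 0, N = 6/sqrt(16*u^2 + 36*v^2 + 1).
Assemble K = (LN − M²)/(EG − F²) = 24/(256*u^4 + 1152*u^2*v^2 + 32*u^2 + 1296*v^4 + 72*v^2 + 1). At (u, v) = (-3/2, 1/2): K = 6/529.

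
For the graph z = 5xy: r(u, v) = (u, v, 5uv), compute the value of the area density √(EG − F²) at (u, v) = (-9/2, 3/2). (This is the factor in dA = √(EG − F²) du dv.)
√(EG − F²)|_{(-9/2, 3/2)} = 7*sqrt(46)/2

E = 25*v^2 + 1, F = 25*u*v, G = 25*u^2 + 1, so EG − F² = 25*u^2 + 25*v^2 + 1. Taking the positive square root: √(EG − F²) = sqrt(25*u^2 + 25*v^2 + 1). At (u, v) = (-9/2, 3/2): 7*sqrt(46)/2.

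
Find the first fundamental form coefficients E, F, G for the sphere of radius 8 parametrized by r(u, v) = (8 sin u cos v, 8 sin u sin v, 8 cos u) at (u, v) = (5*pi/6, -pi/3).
E = 64;  F = 0;  G = 16

Partials: r_u = (8*cos(u)*cos(v), 8*sin(v)*cos(u), -8*sin(u)), r_v = (-8*sin(u)*sin(v), 8*sin(u)*cos(v), 0). As functions of (u, v):
  E = r_u · r_u = 64,
  F = r_u · r_v = 0,
  G = r_v · r_v = 64*sin(u)^2.
Evaluating at (u, v) = (5*pi/6, -pi/3): E = 64, F = 0, G = 16.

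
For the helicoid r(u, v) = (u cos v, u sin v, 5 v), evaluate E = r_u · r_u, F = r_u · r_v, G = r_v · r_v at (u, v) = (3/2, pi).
E = 1;  F = 0;  G = 109/4

Partials: r_u = (cos(v), sin(v), 0), r_v = (-u*sin(v), u*cos(v), 5). As functions of (u, v):
  E = r_u · r_u = 1,
  F = r_u · r_v = 0,
  G = r_v · r_v = u^2 + 25.
Evaluating at (u, v) = (3/2, pi): E = 1, F = 0, G = 109/4.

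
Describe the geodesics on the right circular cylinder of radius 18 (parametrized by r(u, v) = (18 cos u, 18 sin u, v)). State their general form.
The cylinder is flat (K = 0) and locally isometric to the plane via the development (u, v) ↦ (18 u, v). Geodesics are the pre-images of straight lines: circles (v constant), vertical lines (u constant), and helices (v = c · u + d) for constants c, d.

A right cylinder has E = 18², F = 0, G = 1, so EG − F² = 18², and L = −18, M = N = 0, giving K = (LN − M²)/(EG − F²) = 0 everywhere. A flat surface is locally isometric to the Euclidean plane via the map (u, v) ↦ (18 u, v). Straight lines in the (x̃, ỹ) plane pull back to: (a) horizontal circles (v = const), (b) vertical generators (u = const), and (c) helices (18 u tan θ = v, i.e. v = c · u + d).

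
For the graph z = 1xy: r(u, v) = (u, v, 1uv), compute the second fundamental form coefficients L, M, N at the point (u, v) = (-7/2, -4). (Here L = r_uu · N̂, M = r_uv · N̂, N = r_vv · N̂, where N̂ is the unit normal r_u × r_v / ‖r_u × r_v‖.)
L = 0;  M = 2*sqrt(13)/39;  N = 0

Compute the unit normal N̂(u, v) = (-v/sqrt(u^2 + v^2 + 1), -u/sqrt(u^2 + v^2 + 1), 1/sqrt(u^2 + v^2 + 1)), and the second partials r_uu, r_uv, r_vv. Take dot products:
  L(u, v) = r_uu · N̂ = 0,
  M(u, v) = r_uv · N̂ = 1/sqrt(u^2 + v^2 + 1),
  N(u, v) = r_vv · N̂ = 0.
Evaluating at (u, v) = (-7/2, -4):
  L = 0, M = 2*sqrt(13)/39, N = 0.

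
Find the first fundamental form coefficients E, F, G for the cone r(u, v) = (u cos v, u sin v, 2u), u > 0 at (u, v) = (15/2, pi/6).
E = 5;  F = 0;  G = 225/4

Partials: r_u = (cos(v), sin(v), 2), r_v = (-u*sin(v), u*cos(v), 0). As functions of (u, v):
  E = r_u · r_u = 5,
  F = r_u · r_v = 0,
  G = r_v · r_v = u^2.
Evaluating at (u, v) = (15/2, pi/6): E = 5, F = 0, G = 225/4.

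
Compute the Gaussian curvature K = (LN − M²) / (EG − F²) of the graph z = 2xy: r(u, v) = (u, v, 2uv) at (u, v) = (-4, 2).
K = -4/6561

Coefficients of the first fundamental form: E = 4*v^2 + 1, F = 4*u*v, G = 4*u^2 + 1.
Coefficients of the second fundamental form: L = 0, M = 2/sqrt(4*u^2 + 4*v^2 + 1), N = 0.
Assemble K = (LN − M²)/(EG − F²) = -4/(16*u^4 + 32*u^2*v^2 + 8*u^2 + 16*v^4 + 8*v^2 + 1). At (u, v) = (-4, 2): K = -4/6561.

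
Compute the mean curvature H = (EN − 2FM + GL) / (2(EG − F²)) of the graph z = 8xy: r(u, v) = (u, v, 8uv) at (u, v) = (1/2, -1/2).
H = 128*sqrt(33)/1089

With E = 64*v^2 + 1, F = 64*u*v, G = 64*u^2 + 1, L = 0, M = 8/sqrt(64*u^2 + 64*v^2 + 1), N = 0, assemble
  H = (EN − 2FM + GL) / (2(EG − F²)) = -512*u*v/(64*u^2 + 64*v^2 + 1)^(3/2).
At (u, v) = (1/2, -1/2): H = 128*sqrt(33)/1089.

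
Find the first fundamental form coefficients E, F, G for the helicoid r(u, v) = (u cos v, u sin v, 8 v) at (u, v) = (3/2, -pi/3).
E = 1;  F = 0;  G = 265/4

Partials: r_u = (cos(v), sin(v), 0), r_v = (-u*sin(v), u*cos(v), 8). As functions of (u, v):
  E = r_u · r_u = 1,
  F = r_u · r_v = 0,
  G = r_v · r_v = u^2 + 64.
Evaluating at (u, v) = (3/2, -pi/3): E = 1, F = 0, G = 265/4.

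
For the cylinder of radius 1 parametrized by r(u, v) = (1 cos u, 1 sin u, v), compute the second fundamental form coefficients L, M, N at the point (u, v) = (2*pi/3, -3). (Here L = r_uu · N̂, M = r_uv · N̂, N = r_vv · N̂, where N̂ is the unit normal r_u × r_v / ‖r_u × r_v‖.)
L = -1;  M = 0;  N = 0

Compute the unit normal N̂(u, v) = (cos(u), sin(u), 0), and the second partials r_uu, r_uv, r_vv. Take dot products:
  L(u, v) = r_uu · N̂ = -1,
  M(u, v) = r_uv · N̂ = 0,
  N(u, v) = r_vv · N̂ = 0.
Evaluating at (u, v) = (2*pi/3, -3):
  L = -1, M = 0, N = 0.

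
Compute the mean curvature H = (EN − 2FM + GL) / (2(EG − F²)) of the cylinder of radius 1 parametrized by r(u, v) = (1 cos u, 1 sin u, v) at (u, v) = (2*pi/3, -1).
H = -1/2

With E = 1, F = 0, G = 1, L = -1, M = 0, N = 0, assemble
  H = (EN − 2FM + GL) / (2(EG − F²)) = -1/2.
At (u, v) = (2*pi/3, -1): H = -1/2.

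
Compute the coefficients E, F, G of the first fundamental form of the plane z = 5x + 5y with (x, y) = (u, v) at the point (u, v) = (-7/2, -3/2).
E = 26;  F = 25;  G = 26

Partials: r_u = (1, 0, 5), r_v = (0, 1, 5). As functions of (u, v):
  E = r_u · r_u = 26,
  F = r_u · r_v = 25,
  G = r_v · r_v = 26.
Evaluating at (u, v) = (-7/2, -3/2): E = 26, F = 25, G = 26.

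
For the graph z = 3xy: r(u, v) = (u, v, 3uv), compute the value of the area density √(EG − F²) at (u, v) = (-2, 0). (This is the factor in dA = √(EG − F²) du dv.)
√(EG − F²)|_{(-2, 0)} = sqrt(37)

E = 9*v^2 + 1, F = 9*u*v, G = 9*u^2 + 1, so EG − F² = 9*u^2 + 9*v^2 + 1. Taking the positive square root: √(EG − F²) = sqrt(9*u^2 + 9*v^2 + 1). At (u, v) = (-2, 0): sqrt(37).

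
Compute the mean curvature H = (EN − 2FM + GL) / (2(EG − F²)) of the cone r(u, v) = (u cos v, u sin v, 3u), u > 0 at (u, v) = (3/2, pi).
H = sqrt(10)/10

With E = 10, F = 0, G = u^2, L = 0, M = 0, N = 3*sqrt(10)*u^2/(10*Abs(u)), assemble
  H = (EN − 2FM + GL) / (2(EG − F²)) = 3*sqrt(10)/(20*Abs(u)).
At (u, v) = (3/2, pi): H = sqrt(10)/10.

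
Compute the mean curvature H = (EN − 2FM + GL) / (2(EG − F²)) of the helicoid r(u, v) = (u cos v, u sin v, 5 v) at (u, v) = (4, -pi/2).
H = 0

With E = 1, F = 0, G = u^2 + 25, L = 0, M = -5/sqrt(u^2 + 25), N = 0, assemble
  H = (EN − 2FM + GL) / (2(EG − F²)) = 0.
At (u, v) = (4, -pi/2): H = 0.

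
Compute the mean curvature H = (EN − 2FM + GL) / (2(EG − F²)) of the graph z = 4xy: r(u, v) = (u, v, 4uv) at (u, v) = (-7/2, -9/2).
H = -1008*sqrt(521)/271441

With E = 16*v^2 + 1, F = 16*u*v, G = 16*u^2 + 1, L = 0, M = 4/sqrt(16*u^2 + 16*v^2 + 1), N = 0, assemble
  H = (EN − 2FM + GL) / (2(EG − F²)) = -64*u*v/(16*u^2 + 16*v^2 + 1)^(3/2).
At (u, v) = (-7/2, -9/2): H = -1008*sqrt(521)/271441.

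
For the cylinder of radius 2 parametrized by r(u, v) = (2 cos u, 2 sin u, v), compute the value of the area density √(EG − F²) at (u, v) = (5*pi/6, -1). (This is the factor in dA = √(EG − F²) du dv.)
√(EG − F²)|_{(5*pi/6, -1)} = 2

E = 4, F = 0, G = 1, so EG − F² = 4. Taking the positive square root: √(EG − F²) = 2. At (u, v) = (5*pi/6, -1): 2.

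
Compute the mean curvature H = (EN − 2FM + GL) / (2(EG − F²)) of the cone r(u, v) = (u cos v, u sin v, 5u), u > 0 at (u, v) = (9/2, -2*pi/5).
H = 5*sqrt(26)/234

With E = 26, F = 0, G = u^2, L = 0, M = 0, N = 5*sqrt(26)*u^2/(26*Abs(u)), assemble
  H = (EN − 2FM + GL) / (2(EG − F²)) = 5*sqrt(26)/(52*Abs(u)).
At (u, v) = (9/2, -2*pi/5): H = 5*sqrt(26)/234.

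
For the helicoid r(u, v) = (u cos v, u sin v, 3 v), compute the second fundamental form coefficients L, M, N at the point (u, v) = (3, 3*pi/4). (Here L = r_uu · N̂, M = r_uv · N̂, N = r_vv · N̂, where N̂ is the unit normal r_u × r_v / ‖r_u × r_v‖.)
L = 0;  M = -sqrt(2)/2;  N = 0

Compute the unit normal N̂(u, v) = (3*sin(v)/sqrt(u^2 + 9), -3*cos(v)/sqrt(u^2 + 9), u/sqrt(u^2 + 9)), and the second partials r_uu, r_uv, r_vv. Take dot products:
  L(u, v) = r_uu · N̂ = 0,
  M(u, v) = r_uv · N̂ = -3/sqrt(u^2 + 9),
  N(u, v) = r_vv · N̂ = 0.
Evaluating at (u, v) = (3, 3*pi/4):
  L = 0, M = -sqrt(2)/2, N = 0.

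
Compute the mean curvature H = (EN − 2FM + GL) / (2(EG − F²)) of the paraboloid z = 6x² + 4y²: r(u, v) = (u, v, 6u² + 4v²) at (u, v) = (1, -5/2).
H = 2986*sqrt(545)/297025

With E = 144*u^2 + 1, F = 96*u*v, G = 64*v^2 + 1, L = 12/sqrt(144*u^2 + 64*v^2 + 1), M = 0, N = 8/sqrt(144*u^2 + 64*v^2 + 1), assemble
  H = (EN − 2FM + GL) / (2(EG − F²)) = 2*(288*u^2 + 192*v^2 + 5)/(144*u^2 + 64*v^2 + 1)^(3/2).
At (u, v) = (1, -5/2): H = 2986*sqrt(545)/297025.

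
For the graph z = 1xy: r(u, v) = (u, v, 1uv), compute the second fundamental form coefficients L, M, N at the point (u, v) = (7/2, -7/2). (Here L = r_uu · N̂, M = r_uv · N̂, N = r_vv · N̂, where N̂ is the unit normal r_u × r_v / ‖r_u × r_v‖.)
L = 0;  M = sqrt(102)/51;  N = 0

Compute the unit normal N̂(u, v) = (-v/sqrt(u^2 + v^2 + 1), -u/sqrt(u^2 + v^2 + 1), 1/sqrt(u^2 + v^2 + 1)), and the second partials r_uu, r_uv, r_vv. Take dot products:
  L(u, v) = r_uu · N̂ = 0,
  M(u, v) = r_uv · N̂ = 1/sqrt(u^2 + v^2 + 1),
  N(u, v) = r_vv · N̂ = 0.
Evaluating at (u, v) = (7/2, -7/2):
  L = 0, M = sqrt(102)/51, N = 0.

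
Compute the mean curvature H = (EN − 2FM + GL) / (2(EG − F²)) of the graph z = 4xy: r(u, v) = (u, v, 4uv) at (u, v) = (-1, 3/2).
H = 96*sqrt(53)/2809

With E = 16*v^2 + 1, F = 16*u*v, G = 16*u^2 + 1, L = 0, M = 4/sqrt(16*u^2 + 16*v^2 + 1), N = 0, assemble
  H = (EN − 2FM + GL) / (2(EG − F²)) = -64*u*v/(16*u^2 + 16*v^2 + 1)^(3/2).
At (u, v) = (-1, 3/2): H = 96*sqrt(53)/2809.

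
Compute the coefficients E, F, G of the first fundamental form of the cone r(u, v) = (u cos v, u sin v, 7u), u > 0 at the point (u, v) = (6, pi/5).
E = 50;  F = 0;  G = 36

Partials: r_u = (cos(v), sin(v), 7), r_v = (-u*sin(v), u*cos(v), 0). As functions of (u, v):
  E = r_u · r_u = 50,
  F = r_u · r_v = 0,
  G = r_v · r_v = u^2.
Evaluating at (u, v) = (6, pi/5): E = 50, F = 0, G = 36.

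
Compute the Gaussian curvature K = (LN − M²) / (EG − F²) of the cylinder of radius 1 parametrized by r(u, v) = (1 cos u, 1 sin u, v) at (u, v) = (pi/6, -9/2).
K = 0

Coefficients of the first fundamental form: E = 1, F = 0, G = 1.
Coefficients of the second fundamental form: L = -1, M = 0, N = 0.
Assemble K = (LN − M²)/(EG − F²) = 0. At (u, v) = (pi/6, -9/2): K = 0.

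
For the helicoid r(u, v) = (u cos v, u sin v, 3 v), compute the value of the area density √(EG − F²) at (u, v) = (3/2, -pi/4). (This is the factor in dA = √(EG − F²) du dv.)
√(EG − F²)|_{(3/2, -pi/4)} = 3*sqrt(5)/2

E = 1, F = 0, G = u^2 + 9, so EG − F² = u^2 + 9. Taking the positive square root: √(EG − F²) = sqrt(u^2 + 9). At (u, v) = (3/2, -pi/4): 3*sqrt(5)/2.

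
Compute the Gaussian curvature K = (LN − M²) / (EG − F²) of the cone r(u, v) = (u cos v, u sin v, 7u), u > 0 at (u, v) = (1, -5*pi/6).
K = 0

Coefficients of the first fundamental form: E = 50, F = 0, G = u^2.
Coefficients of the second fundamental form: L = 0, M = 0, N = 7*sqrt(2)*u^2/(10*Abs(u)).
Assemble K = (LN − M²)/(EG − F²) = 0. At (u, v) = (1, -5*pi/6): K = 0.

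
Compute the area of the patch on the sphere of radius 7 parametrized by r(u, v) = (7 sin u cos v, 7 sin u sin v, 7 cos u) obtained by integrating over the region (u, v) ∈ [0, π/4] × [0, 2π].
Area = 49*pi*(2 - sqrt(2))

Area = ∫∫ √(EG − F²) du dv with √(EG − F²) = 49*Abs(sin(u)). Integrating over [0, π/4] × [0, 2π] gives 49*pi*(2 - sqrt(2)).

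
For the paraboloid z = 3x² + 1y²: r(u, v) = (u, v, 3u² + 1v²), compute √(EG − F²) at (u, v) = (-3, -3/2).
√(EG − F²)|_{(-3, -3/2)} = sqrt(334)

E = 36*u^2 + 1, F = 12*u*v, G = 4*v^2 + 1; EG − F² = 36*u^2 + 4*v^2 + 1; √(EG − F²) = sqrt(36*u^2 + 4*v^2 + 1). At the given point: sqrt(334).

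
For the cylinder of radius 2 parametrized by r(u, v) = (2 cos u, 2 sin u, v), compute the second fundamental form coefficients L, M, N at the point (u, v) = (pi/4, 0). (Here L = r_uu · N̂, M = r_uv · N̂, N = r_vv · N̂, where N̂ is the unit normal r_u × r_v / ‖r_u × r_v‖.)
L = -2;  M = 0;  N = 0

Compute the unit normal N̂(u, v) = (cos(u), sin(u), 0), and the second partials r_uu, r_uv, r_vv. Take dot products:
  L(u, v) = r_uu · N̂ = -2,
  M(u, v) = r_uv · N̂ = 0,
  N(u, v) = r_vv · N̂ = 0.
Evaluating at (u, v) = (pi/4, 0):
  L = -2, M = 0, N = 0.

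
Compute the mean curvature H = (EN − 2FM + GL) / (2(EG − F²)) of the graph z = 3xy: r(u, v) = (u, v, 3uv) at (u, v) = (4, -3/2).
H = 1296*sqrt(661)/436921

With E = 9*v^2 + 1, F = 9*u*v, G = 9*u^2 + 1, L = 0, M = 3/sqrt(9*u^2 + 9*v^2 + 1), N = 0, assemble
  H = (EN − 2FM + GL) / (2(EG − F²)) = -27*u*v/(9*u^2 + 9*v^2 + 1)^(3/2).
At (u, v) = (4, -3/2): H = 1296*sqrt(661)/436921.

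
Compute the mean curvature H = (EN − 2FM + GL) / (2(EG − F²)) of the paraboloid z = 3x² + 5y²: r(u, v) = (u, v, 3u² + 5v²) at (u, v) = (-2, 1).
H = 1028*sqrt(5)/8575

With E = 36*u^2 + 1, F = 60*u*v, G = 100*v^2 + 1, L = 6/sqrt(36*u^2 + 100*v^2 + 1), M = 0, N = 10/sqrt(36*u^2 + 100*v^2 + 1), assemble
  H = (EN − 2FM + GL) / (2(EG − F²)) = 4*(45*u^2 + 75*v^2 + 2)/(36*u^2 + 100*v^2 + 1)^(3/2).
At (u, v) = (-2, 1): H = 1028*sqrt(5)/8575.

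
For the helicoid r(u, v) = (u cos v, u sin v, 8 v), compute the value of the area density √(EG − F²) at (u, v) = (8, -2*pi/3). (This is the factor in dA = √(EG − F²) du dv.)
√(EG − F²)|_{(8, -2*pi/3)} = 8*sqrt(2)

E = 1, F = 0, G = u^2 + 64, so EG − F² = u^2 + 64. Taking the positive square root: √(EG − F²) = sqrt(u^2 + 64). At (u, v) = (8, -2*pi/3): 8*sqrt(2).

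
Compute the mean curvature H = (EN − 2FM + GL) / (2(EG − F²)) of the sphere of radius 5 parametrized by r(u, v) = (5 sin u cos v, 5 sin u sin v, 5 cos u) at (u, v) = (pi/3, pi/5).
H = -1/5

With E = 25, F = 0, G = 25*sin(u)^2, L = -5*sin(u)/Abs(sin(u)), M = 0, N = -5*sin(u)^3/Abs(sin(u)), assemble
  H = (EN − 2FM + GL) / (2(EG − F²)) = -sin(u)/(5*Abs(sin(u))).
At (u, v) = (pi/3, pi/5): H = -1/5.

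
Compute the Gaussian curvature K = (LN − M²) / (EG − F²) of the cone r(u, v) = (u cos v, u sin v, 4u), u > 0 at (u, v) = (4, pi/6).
K = 0

Coefficients of the first fundamental form: E = 17, F = 0, G = u^2.
Coefficients of the second fundamental form: L = 0, M = 0, N = 4*sqrt(17)*u^2/(17*Abs(u)).
Assemble K = (LN − M²)/(EG − F²) = 0. At (u, v) = (4, pi/6): K = 0.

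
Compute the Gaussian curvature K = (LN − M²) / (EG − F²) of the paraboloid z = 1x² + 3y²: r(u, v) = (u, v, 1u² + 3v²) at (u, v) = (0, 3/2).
K = 3/1681

Coefficients of the first fundamental form: E = 4*u^2 + 1, F = 12*u*v, G = 36*v^2 + 1.
Coefficients of the second fundamental form: L = 2/sqrt(4*u^2 + 36*v^2 + 1), M = 0, N = 6/sqrt(4*u^2 + 36*v^2 + 1).
Assemble K = (LN − M²)/(EG − F²) = 12/(16*u^4 + 288*u^2*v^2 + 8*u^2 + 1296*v^4 + 72*v^2 + 1). At (u, v) = (0, 3/2): K = 3/1681.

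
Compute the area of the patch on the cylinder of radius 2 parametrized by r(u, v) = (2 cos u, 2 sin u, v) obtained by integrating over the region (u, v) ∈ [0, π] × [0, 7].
Area = 14*pi

Area = ∫∫ √(EG − F²) du dv with √(EG − F²) = 2. Integrating over [0, π] × [0, 7] gives 14*pi.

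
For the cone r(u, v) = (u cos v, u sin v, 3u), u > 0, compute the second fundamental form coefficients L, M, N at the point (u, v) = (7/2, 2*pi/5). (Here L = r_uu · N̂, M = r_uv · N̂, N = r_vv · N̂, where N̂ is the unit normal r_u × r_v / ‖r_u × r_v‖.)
L = 0;  M = 0;  N = 21*sqrt(10)/20

Compute the unit normal N̂(u, v) = (-3*sqrt(10)*u*cos(v)/(10*Abs(u)), -3*sqrt(10)*u*sin(v)/(10*Abs(u)), sqrt(10)*u/(10*Abs(u))), and the second partials r_uu, r_uv, r_vv. Take dot products:
  L(u, v) = r_uu · N̂ = 0,
  M(u, v) = r_uv · N̂ = 0,
  N(u, v) = r_vv · N̂ = 3*sqrt(10)*u^2/(10*Abs(u)).
Evaluating at (u, v) = (7/2, 2*pi/5):
  L = 0, M = 0, N = 21*sqrt(10)/20.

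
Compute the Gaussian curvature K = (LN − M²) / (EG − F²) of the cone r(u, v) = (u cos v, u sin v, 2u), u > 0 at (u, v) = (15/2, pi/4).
K = 0

Coefficients of the first fundamental form: E = 5, F = 0, G = u^2.
Coefficients of the second fundamental form: L = 0, M = 0, N = 2*sqrt(5)*u^2/(5*Abs(u)).
Assemble K = (LN − M²)/(EG − F²) = 0. At (u, v) = (15/2, pi/4): K = 0.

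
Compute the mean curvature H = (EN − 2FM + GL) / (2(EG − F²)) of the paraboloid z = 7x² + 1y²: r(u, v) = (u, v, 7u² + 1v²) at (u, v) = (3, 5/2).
H = 1947*sqrt(1790)/3204100

With E = 196*u^2 + 1, F = 28*u*v, G = 4*v^2 + 1, L = 14/sqrt(196*u^2 + 4*v^2 + 1), M = 0, N = 2/sqrt(196*u^2 + 4*v^2 + 1), assemble
  H = (EN − 2FM + GL) / (2(EG − F²)) = 4*(49*u^2 + 7*v^2 + 2)/(196*u^2 + 4*v^2 + 1)^(3/2).
At (u, v) = (3, 5/2): H = 1947*sqrt(1790)/3204100.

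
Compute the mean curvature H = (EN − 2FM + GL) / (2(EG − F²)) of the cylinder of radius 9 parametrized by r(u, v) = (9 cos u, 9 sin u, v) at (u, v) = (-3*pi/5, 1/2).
H = -1/18

With E = 81, F = 0, G = 1, L = -9, M = 0, N = 0, assemble
  H = (EN − 2FM + GL) / (2(EG − F²)) = -1/18.
At (u, v) = (-3*pi/5, 1/2): H = -1/18.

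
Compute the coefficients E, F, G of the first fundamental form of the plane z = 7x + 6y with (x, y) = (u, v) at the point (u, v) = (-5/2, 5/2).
E = 50;  F = 42;  G = 37

Partials: r_u = (1, 0, 7), r_v = (0, 1, 6). As functions of (u, v):
  E = r_u · r_u = 50,
  F = r_u · r_v = 42,
  G = r_v · r_v = 37.
Evaluating at (u, v) = (-5/2, 5/2): E = 50, F = 42, G = 37.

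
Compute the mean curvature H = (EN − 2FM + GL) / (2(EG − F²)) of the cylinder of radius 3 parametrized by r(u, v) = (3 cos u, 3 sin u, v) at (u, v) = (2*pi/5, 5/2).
H = -1/6

With E = 9, F = 0, G = 1, L = -3, M = 0, N = 0, assemble
  H = (EN − 2FM + GL) / (2(EG − F²)) = -1/6.
At (u, v) = (2*pi/5, 5/2): H = -1/6.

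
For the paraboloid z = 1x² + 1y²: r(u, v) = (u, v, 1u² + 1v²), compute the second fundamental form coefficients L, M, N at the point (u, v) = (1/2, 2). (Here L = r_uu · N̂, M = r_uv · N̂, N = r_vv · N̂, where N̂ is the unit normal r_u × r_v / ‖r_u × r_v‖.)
L = sqrt(2)/3;  M = 0;  N = sqrt(2)/3

Compute the unit normal N̂(u, v) = (-2*u/sqrt(4*u^2 + 4*v^2 + 1), -2*v/sqrt(4*u^2 + 4*v^2 + 1), 1/sqrt(4*u^2 + 4*v^2 + 1)), and the second partials r_uu, r_uv, r_vv. Take dot products:
  L(u, v) = r_uu · N̂ = 2/sqrt(4*u^2 + 4*v^2 + 1),
  M(u, v) = r_uv · N̂ = 0,
  N(u, v) = r_vv · N̂ = 2/sqrt(4*u^2 + 4*v^2 + 1).
Evaluating at (u, v) = (1/2, 2):
  L = sqrt(2)/3, M = 0, N = sqrt(2)/3.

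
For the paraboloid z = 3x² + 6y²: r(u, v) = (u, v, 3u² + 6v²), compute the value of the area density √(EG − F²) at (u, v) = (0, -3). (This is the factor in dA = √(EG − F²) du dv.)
√(EG − F²)|_{(0, -3)} = sqrt(1297)

E = 36*u^2 + 1, F = 72*u*v, G = 144*v^2 + 1, so EG − F² = 36*u^2 + 144*v^2 + 1. Taking the positive square root: √(EG − F²) = sqrt(36*u^2 + 144*v^2 + 1). At (u, v) = (0, -3): sqrt(1297).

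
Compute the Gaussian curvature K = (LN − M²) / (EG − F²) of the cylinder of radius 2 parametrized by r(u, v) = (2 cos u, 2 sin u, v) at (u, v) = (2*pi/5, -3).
K = 0

Coefficients of the first fundamental form: E = 4, F = 0, G = 1.
Coefficients of the second fundamental form: L = -2, M = 0, N = 0.
Assemble K = (LN − M²)/(EG − F²) = 0. At (u, v) = (2*pi/5, -3): K = 0.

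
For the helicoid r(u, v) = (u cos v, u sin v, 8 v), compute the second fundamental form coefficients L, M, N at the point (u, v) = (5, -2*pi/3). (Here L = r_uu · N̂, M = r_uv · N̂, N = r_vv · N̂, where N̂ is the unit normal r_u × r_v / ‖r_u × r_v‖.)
L = 0;  M = -8*sqrt(89)/89;  N = 0

Compute the unit normal N̂(u, v) = (8*sin(v)/sqrt(u^2 + 64), -8*cos(v)/sqrt(u^2 + 64), u/sqrt(u^2 + 64)), and the second partials r_uu, r_uv, r_vv. Take dot products:
  L(u, v) = r_uu · N̂ = 0,
  M(u, v) = r_uv · N̂ = -8/sqrt(u^2 + 64),
  N(u, v) = r_vv · N̂ = 0.
Evaluating at (u, v) = (5, -2*pi/3):
  L = 0, M = -8*sqrt(89)/89, N = 0.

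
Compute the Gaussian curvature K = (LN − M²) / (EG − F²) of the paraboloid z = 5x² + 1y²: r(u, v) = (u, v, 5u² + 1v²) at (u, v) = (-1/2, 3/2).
K = 4/245

Coefficients of the first fundamental form: E = 100*u^2 + 1, F = 20*u*v, G = 4*v^2 + 1.
Coefficients of the second fundamental form: L = 10/sqrt(100*u^2 + 4*v^2 + 1), M = 0, N = 2/sqrt(100*u^2 + 4*v^2 + 1).
Assemble K = (LN − M²)/(EG − F²) = 20/(10000*u^4 + 800*u^2*v^2 + 200*u^2 + 16*v^4 + 8*v^2 + 1). At (u, v) = (-1/2, 3/2): K = 4/245.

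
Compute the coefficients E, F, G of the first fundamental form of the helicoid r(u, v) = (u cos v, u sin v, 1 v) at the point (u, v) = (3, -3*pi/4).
E = 1;  F = 0;  G = 10

Partials: r_u = (cos(v), sin(v), 0), r_v = (-u*sin(v), u*cos(v), 1). As functions of (u, v):
  E = r_u · r_u = 1,
  F = r_u · r_v = 0,
  G = r_v · r_v = u^2 + 1.
Evaluating at (u, v) = (3, -3*pi/4): E = 1, F = 0, G = 10.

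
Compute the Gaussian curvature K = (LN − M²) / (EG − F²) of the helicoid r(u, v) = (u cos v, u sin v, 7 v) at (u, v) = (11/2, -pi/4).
K = -784/100489

Coefficients of the first fundamental form: E = 1, F = 0, G = u^2 + 49.
Coefficients of the second fundamental form: L = 0, M = -7/sqrt(u^2 + 49), N = 0.
Assemble K = (LN − M²)/(EG − F²) = -49/(u^2 + 49)^2. At (u, v) = (11/2, -pi/4): K = -784/100489.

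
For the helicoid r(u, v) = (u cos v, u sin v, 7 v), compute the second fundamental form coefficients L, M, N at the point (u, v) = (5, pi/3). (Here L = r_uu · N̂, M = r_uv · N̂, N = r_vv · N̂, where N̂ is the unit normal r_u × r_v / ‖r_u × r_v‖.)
L = 0;  M = -7*sqrt(74)/74;  N = 0

Compute the unit normal N̂(u, v) = (7*sin(v)/sqrt(u^2 + 49), -7*cos(v)/sqrt(u^2 + 49), u/sqrt(u^2 + 49)), and the second partials r_uu, r_uv, r_vv. Take dot products:
  L(u, v) = r_uu · N̂ = 0,
  M(u, v) = r_uv · N̂ = -7/sqrt(u^2 + 49),
  N(u, v) = r_vv · N̂ = 0.
Evaluating at (u, v) = (5, pi/3):
  L = 0, M = -7*sqrt(74)/74, N = 0.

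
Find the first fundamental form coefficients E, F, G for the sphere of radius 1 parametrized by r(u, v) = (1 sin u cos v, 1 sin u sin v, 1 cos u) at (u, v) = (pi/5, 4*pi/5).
E = 1;  F = 0;  G = 5/8 - sqrt(5)/8

Partials: r_u = (cos(u)*cos(v), sin(v)*cos(u), -sin(u)), r_v = (-sin(u)*sin(v), sin(u)*cos(v), 0). As functions of (u, v):
  E = r_u · r_u = 1,
  F = r_u · r_v = 0,
  G = r_v · r_v = sin(u)^2.
Evaluating at (u, v) = (pi/5, 4*pi/5): E = 1, F = 0, G = 5/8 - sqrt(5)/8.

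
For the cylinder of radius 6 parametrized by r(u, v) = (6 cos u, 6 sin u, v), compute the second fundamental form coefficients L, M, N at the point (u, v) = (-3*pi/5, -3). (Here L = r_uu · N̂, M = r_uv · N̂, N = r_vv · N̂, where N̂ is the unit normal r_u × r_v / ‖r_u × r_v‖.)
L = -6;  M = 0;  N = 0

Compute the unit normal N̂(u, v) = (cos(u), sin(u), 0), and the second partials r_uu, r_uv, r_vv. Take dot products:
  L(u, v) = r_uu · N̂ = -6,
  M(u, v) = r_uv · N̂ = 0,
  N(u, v) = r_vv · N̂ = 0.
Evaluating at (u, v) = (-3*pi/5, -3):
  L = -6, M = 0, N = 0.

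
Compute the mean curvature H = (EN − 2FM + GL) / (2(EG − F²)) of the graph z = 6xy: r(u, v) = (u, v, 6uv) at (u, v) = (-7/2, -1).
H = -189*sqrt(478)/57121

With E = 36*v^2 + 1, F = 36*u*v, G = 36*u^2 + 1, L = 0, M = 6/sqrt(36*u^2 + 36*v^2 + 1), N = 0, assemble
  H = (EN − 2FM + GL) / (2(EG − F²)) = -216*u*v/(36*u^2 + 36*v^2 + 1)^(3/2).
At (u, v) = (-7/2, -1): H = -189*sqrt(478)/57121.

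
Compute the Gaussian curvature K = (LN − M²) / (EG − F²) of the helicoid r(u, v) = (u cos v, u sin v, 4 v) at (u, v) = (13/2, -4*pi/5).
K = -256/54289

Coefficients of the first fundamental form: E = 1, F = 0, G = u^2 + 16.
Coefficients of the second fundamental form: L = 0, M = -4/sqrt(u^2 + 16), N = 0.
Assemble K = (LN − M²)/(EG − F²) = -16/(u^2 + 16)^2. At (u, v) = (13/2, -4*pi/5): K = -256/54289.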